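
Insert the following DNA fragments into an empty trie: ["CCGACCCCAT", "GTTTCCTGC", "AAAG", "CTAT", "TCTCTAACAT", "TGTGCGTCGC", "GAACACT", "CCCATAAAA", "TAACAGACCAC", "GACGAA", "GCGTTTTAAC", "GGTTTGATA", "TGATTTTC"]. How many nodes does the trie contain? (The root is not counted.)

95

For each word, the new-node count is its length minus the longest prefix already in the trie:
  "CCGACCCCAT" → 10 new (C, C, G, A, C, C, C, C, A, T)
  "GTTTCCTGC" → 9 new (G, T, T, T, C, C, T, G, C)
  "AAAG" → 4 new (A, A, A, G)
  "CTAT" → prefix "C" already present; 3 new (T, A, T)
  "TCTCTAACAT" → 10 new (T, C, T, C, T, A, A, C, A, T)
  "TGTGCGTCGC" → prefix "T" already present; 9 new (G, T, G, C, G, T, C, G, C)
  "GAACACT" → prefix "G" already present; 6 new (A, A, C, A, C, T)
  "CCCATAAAA" → prefix "CC" already present; 7 new (C, A, T, A, A, A, A)
  "TAACAGACCAC" → prefix "T" already present; 10 new (A, A, C, A, G, A, C, C, A, C)
  "GACGAA" → prefix "GA" already present; 4 new (C, G, A, A)
  "GCGTTTTAAC" → prefix "G" already present; 9 new (C, G, T, T, T, T, A, A, C)
  "GGTTTGATA" → prefix "G" already present; 8 new (G, T, T, T, G, A, T, A)
  "TGATTTTC" → prefix "TG" already present; 6 new (A, T, T, T, T, C)
Total nodes = 10 + 9 + 4 + 3 + 10 + 9 + 6 + 7 + 10 + 4 + 9 + 8 + 6 = 95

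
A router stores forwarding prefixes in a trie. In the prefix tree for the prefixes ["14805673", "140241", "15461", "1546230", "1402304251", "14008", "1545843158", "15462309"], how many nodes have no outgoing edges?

A leaf is a node with no children — equivalently, the end of a word that is not a proper prefix of any other stored word.
Those words: "14008", "1402304251", "140241", "14805673", "1545843158", "15461", "15462309"
Leaf count: 7

7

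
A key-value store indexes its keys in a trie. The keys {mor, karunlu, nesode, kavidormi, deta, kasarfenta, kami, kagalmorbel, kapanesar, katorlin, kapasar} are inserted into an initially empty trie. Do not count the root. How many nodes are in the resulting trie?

62

For each word, the new-node count is its length minus the longest prefix already in the trie:
  "mor" → 3 new (m, o, r)
  "karunlu" → 7 new (k, a, r, u, n, l, u)
  "nesode" → 6 new (n, e, s, o, d, e)
  "kavidormi" → prefix "ka" already present; 7 new (v, i, d, o, r, m, i)
  "deta" → 4 new (d, e, t, a)
  "kasarfenta" → prefix "ka" already present; 8 new (s, a, r, f, e, n, t, a)
  "kami" → prefix "ka" already present; 2 new (m, i)
  "kagalmorbel" → prefix "ka" already present; 9 new (g, a, l, m, o, r, b, e, l)
  "kapanesar" → prefix "ka" already present; 7 new (p, a, n, e, s, a, r)
  "katorlin" → prefix "ka" already present; 6 new (t, o, r, l, i, n)
  "kapasar" → prefix "kapa" already present; 3 new (s, a, r)
Total nodes = 3 + 7 + 6 + 7 + 4 + 8 + 2 + 9 + 7 + 6 + 3 = 62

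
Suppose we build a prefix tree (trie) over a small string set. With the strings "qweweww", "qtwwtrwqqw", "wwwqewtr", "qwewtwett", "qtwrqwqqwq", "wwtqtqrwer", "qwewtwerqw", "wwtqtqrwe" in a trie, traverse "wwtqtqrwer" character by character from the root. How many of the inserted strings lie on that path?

2

Walk "wwtqtqrwer" from the root; an end-of-word marker is hit whenever a stored word is a prefix of "wwtqtqrwer".
Prefixes of the query that are stored words: "wwtqtqrwe", "wwtqtqrwer"
Count: 2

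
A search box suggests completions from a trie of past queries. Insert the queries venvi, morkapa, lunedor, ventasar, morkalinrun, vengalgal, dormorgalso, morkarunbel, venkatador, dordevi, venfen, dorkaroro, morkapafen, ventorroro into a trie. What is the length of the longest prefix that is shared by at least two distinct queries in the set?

7

Look for the deepest trie node that still has at least two words in its subtree.
"morkapa" and "morkapafen" agree on "morkapa" (7 characters) before diverging; nothing deeper is shared.
Longest shared-prefix length: 7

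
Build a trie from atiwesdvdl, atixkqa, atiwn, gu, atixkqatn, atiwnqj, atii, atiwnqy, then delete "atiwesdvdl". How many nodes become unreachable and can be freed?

After clearing the end-marker at "atiwesdvdl", prune upward until reaching a node still needed by another word.
The suffix "esdvdl" (6 nodes) is used only by "atiwesdvdl"; the node for "atiw" still has the child "n", so pruning stops there.
Nodes removed: 6

6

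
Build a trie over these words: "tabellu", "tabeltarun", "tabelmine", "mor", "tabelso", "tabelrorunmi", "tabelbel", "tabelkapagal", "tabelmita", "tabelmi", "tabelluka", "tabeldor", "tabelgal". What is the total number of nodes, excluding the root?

Count nodes per top-level branch (shared prefixes stored once):
  'm'-branch (mor): 3 nodes
  't'-branch (tabelbel, tabeldor, tabelgal, tabelkapagal, tabellu, tabelluka, tabelmi, tabelmine, tabelmita, tabelrorunmi, tabelso, tabeltarun): 45 nodes
Sum: 48

48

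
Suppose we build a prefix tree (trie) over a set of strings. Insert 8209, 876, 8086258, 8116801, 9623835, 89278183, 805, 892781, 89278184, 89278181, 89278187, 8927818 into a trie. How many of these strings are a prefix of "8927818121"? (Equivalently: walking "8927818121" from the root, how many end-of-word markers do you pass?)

3

Traverse "8927818121" character by character; count nodes along the way that are marked as word ends.
Prefixes of the query that are stored words: "892781", "8927818", "89278181"
Count: 3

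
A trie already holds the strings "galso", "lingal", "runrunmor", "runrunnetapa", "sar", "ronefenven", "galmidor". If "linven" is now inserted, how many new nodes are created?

The longest prefix of "linven" already in the trie is "lin" (length 3).
New nodes needed: |"linven"| − 3 = 6 − 3 = 3.

3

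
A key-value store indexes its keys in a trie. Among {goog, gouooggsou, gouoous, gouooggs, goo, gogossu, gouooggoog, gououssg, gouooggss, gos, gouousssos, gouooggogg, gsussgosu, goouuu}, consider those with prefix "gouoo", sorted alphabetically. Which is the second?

DFS of the "gouoo" subtree visits, in order: "gouooggogg", "gouooggoog", "gouooggs", "gouooggsou", "gouooggss", "gouoous"
Position 2: gouooggoog

gouooggoog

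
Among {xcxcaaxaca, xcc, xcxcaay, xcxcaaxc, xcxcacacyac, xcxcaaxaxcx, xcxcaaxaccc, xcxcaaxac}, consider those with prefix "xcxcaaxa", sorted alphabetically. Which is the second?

DFS of the "xcxcaaxa" subtree visits, in order: "xcxcaaxac", "xcxcaaxaca", "xcxcaaxaccc", "xcxcaaxaxcx"
The 2nd is xcxcaaxaca.

xcxcaaxaca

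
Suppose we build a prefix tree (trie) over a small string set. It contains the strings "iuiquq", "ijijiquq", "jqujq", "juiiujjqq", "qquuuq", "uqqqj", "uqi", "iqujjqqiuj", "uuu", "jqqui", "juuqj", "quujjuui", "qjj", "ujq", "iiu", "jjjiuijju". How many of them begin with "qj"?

Traverse to the node for "qj", then collect every word in that subtree.
Matches: "qjj"
Count: 1

1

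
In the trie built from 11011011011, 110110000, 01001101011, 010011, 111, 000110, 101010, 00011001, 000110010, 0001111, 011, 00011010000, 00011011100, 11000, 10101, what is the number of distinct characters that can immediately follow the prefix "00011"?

2

Follow the path "00011" to its node, then look at its outgoing edges.
Distinct next characters after "00011": 0, 1.
That node has 2 child edges.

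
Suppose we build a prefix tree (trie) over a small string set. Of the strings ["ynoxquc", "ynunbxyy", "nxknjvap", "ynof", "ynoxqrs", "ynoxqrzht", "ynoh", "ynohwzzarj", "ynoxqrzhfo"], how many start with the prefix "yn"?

8

Traverse to the node for "yn", then collect every word in that subtree.
Words under "yn": ynof, ynoh, ynohwzzarj, ynoxqrs, ynoxqrzhfo, ynoxqrzht, ynoxquc, ynunbxyy
Count: 8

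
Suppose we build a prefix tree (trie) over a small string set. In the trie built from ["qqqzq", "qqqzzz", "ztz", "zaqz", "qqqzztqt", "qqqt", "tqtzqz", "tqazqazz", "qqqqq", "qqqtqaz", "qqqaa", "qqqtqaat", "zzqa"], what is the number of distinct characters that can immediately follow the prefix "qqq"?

The children of the "qqq" node are the distinct next characters among strings starting with "qqq".
Distinct next characters after "qqq": a, q, t, z.
That node has 4 child edges.

4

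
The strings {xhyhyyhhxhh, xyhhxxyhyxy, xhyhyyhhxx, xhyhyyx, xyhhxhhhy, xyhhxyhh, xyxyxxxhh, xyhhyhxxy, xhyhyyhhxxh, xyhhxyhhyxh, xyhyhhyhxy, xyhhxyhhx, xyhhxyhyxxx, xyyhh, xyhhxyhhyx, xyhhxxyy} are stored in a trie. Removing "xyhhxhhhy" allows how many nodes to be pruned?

A node on "xyhhxhhhy"'s path can go only if nothing else ends at it or branches off below it.
The suffix "hhhy" (4 nodes) is used only by "xyhhxhhhy"; the node for "xyhhx" still has the child "x", so pruning stops there.
Nodes removed: 4

4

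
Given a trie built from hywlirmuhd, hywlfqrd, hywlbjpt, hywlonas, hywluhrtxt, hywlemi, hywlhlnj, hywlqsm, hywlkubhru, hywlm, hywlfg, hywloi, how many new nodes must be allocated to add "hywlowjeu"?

4

"hywlo" is already a path in the trie; the remaining "wjeu" must be added.
New nodes needed: |"hywlowjeu"| − 5 = 9 − 5 = 4.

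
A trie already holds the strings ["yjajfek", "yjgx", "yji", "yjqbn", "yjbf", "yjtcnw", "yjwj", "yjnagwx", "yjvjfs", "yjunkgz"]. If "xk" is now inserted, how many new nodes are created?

2

"xk" shares no prefix with any stored word, so all 2 characters open new nodes.
2 − 0 = 2 new nodes.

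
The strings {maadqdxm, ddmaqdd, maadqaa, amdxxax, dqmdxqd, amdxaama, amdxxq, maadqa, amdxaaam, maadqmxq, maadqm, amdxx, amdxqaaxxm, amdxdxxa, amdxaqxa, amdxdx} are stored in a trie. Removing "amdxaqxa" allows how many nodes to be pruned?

After clearing the end-marker at "amdxaqxa", prune upward until reaching a node still needed by another word.
The suffix "qxa" (3 nodes) is used only by "amdxaqxa"; the node for "amdxa" still has the child "a", so pruning stops there.
Nodes removed: 3

3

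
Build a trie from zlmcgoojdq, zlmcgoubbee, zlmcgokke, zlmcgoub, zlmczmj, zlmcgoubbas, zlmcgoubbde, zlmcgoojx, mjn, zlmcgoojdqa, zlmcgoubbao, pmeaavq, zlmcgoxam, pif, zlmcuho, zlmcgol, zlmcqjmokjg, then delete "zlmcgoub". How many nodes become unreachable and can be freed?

0

After clearing the end-marker at "zlmcgoub", prune upward until reaching a node still needed by another word.
Every node on "zlmcgoub" is still needed (e.g. by "zlmcgoubbee"), so nothing is freed.
Nodes removed: 0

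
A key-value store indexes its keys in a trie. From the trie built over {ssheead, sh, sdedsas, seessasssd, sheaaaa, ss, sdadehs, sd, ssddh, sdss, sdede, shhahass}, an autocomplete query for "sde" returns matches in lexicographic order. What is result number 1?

sdede

Filter for "sde…" and sort: "sdede", "sdedsas"
Position 1: sdede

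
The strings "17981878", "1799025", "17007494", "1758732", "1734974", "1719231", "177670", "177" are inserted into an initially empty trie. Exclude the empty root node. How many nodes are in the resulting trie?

Trie structure (* marks end of a word):
(root)
└─ 1
   └─ 7
      ├─ 0
      │  └─ 0
      │     └─ 7
      │        └─ 4
      │           └─ 9
      │              └─ 4 *
      ├─ 1
      │  └─ 9
      │     └─ 2
      │        └─ 3
      │           └─ 1 *
      ├─ 3
      │  └─ 4
      │     └─ 9
      │        └─ 7
      │           └─ 4 *
      ├─ 5
      │  └─ 8
      │     └─ 7
      │        └─ 3
      │           └─ 2 *
      ├─ 7 *
      │  └─ 6
      │     └─ 7
      │        └─ 0 *
      └─ 9
         ├─ 8
         │  └─ 1
         │     └─ 8
         │        └─ 7
         │           └─ 8 *
         └─ 9
            └─ 0
               └─ 2
                  └─ 5 *
Counting every labelled node above: 37.

37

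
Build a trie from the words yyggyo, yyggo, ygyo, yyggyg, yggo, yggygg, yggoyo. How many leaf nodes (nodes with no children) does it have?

A leaf is a node with no children — equivalently, the end of a word that is not a proper prefix of any other stored word.
Those words: "yggoyo", "yggygg", "ygyo", "yyggo", "yyggyg", "yyggyo"
Leaf count: 6

6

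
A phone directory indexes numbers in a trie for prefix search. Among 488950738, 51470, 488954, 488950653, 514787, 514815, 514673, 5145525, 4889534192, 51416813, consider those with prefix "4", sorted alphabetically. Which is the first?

Filter for "4…" and sort: "488950653", "488950738", "4889534192", "488954"
The 1st is 488950653.

488950653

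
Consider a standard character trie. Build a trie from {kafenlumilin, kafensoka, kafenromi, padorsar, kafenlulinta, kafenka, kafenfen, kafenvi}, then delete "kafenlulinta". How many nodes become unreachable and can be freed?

5

Walk "kafenlulinta" from the leaf back toward the root, removing each node that no remaining word uses.
The suffix "linta" (5 nodes) is used only by "kafenlulinta"; the node for "kafenlu" still has the child "m", so pruning stops there.
Nodes removed: 5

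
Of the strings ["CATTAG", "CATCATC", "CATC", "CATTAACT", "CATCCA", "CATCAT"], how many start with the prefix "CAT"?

6

Filter for entries beginning with "CAT":
Matches: "CATC", "CATCAT", "CATCATC", "CATCCA", "CATTAACT", "CATTAG"
Count: 6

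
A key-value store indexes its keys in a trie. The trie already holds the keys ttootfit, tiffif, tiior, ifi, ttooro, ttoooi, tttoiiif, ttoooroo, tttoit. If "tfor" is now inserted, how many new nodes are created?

3

The longest prefix of "tfor" already in the trie is "t" (length 1).
Each of the 3 remaining characters creates one node.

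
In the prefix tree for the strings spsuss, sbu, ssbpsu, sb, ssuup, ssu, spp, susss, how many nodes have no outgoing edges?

6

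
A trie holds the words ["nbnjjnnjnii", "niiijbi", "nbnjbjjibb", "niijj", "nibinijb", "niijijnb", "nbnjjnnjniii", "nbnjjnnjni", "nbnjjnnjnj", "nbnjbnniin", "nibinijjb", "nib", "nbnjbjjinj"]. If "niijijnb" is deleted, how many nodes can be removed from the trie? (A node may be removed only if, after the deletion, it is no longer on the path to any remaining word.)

4

A node on "niijijnb"'s path can go only if nothing else ends at it or branches off below it.
The suffix "ijnb" (4 nodes) is used only by "niijijnb"; the node for "niij" still has the child "j", so pruning stops there.
Nodes removed: 4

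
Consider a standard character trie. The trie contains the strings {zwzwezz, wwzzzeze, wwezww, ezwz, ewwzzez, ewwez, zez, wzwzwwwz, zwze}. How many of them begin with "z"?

Walk to "z"; the words in its subtree are exactly those with that prefix.
Matches: "zez", "zwze", "zwzwezz"
Count: 3

3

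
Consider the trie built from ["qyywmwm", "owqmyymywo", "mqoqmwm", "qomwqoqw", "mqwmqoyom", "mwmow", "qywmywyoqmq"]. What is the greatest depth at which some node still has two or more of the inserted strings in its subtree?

The deepest shared node is where two words last agree before diverging.
e.g. "mqoqmwm" and "mqwmqoyom" share the prefix "mq" of length 2; no pair shares a longer one.
Longest shared-prefix length: 2

2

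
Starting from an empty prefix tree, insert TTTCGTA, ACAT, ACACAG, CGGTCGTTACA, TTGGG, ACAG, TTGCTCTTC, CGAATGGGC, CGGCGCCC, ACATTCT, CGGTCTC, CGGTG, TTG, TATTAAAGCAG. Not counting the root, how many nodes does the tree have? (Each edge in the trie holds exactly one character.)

63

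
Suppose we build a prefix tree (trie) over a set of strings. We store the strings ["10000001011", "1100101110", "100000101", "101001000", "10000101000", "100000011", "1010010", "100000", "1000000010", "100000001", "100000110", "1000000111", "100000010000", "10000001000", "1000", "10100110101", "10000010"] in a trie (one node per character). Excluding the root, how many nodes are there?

51

Count nodes per top-level branch (shared prefixes stored once):
  '1'-branch (1000, 100000, 100000001, 1000000010, 10000001000, 100000010000, 10000001011, 100000011, 1000000111, 10000010, 100000101, 100000110, 10000101000, 1010010, 101001000, 10100110101, 1100101110): 51 nodes
Sum: 51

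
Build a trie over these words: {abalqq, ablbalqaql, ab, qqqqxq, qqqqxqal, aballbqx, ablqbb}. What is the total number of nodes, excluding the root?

29

Trie structure (* marks end of a word):
(root)
├─ a
│  └─ b *
│     ├─ a
│     │  └─ l
│     │     ├─ l
│     │     │  └─ b
│     │     │     └─ q
│     │     │        └─ x *
│     │     └─ q
│     │        └─ q *
│     └─ l
│        ├─ b
│        │  └─ a
│        │     └─ l
│        │        └─ q
│        │           └─ a
│        │              └─ q
│        │                 └─ l *
│        └─ q
│           └─ b
│              └─ b *
└─ q
   └─ q
      └─ q
         └─ q
            └─ x
               └─ q *
                  └─ a
                     └─ l *
Counting every labelled node above: 29.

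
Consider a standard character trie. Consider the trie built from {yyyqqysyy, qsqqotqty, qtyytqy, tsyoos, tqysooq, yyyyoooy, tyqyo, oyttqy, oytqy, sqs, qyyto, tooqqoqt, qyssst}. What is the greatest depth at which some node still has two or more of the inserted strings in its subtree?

3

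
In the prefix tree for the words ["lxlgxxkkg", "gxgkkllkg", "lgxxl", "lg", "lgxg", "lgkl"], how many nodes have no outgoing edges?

Leaves are exactly the stored words that no other stored word extends.
Those words: "gxgkkllkg", "lgkl", "lgxg", "lgxxl", "lxlgxxkkg"
Leaf count: 5

5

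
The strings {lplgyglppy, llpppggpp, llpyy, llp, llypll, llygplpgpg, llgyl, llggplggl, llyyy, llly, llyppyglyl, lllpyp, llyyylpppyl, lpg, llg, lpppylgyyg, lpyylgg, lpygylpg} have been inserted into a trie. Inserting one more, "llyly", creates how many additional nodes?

2

"lly" is already a path in the trie; the remaining "ly" must be added.
So 5 − 3 = 2 new nodes.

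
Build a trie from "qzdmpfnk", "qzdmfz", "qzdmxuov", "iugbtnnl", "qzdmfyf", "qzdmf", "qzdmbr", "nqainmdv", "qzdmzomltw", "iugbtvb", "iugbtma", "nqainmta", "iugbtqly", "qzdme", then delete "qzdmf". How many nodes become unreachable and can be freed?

0

Walk "qzdmf" from the leaf back toward the root, removing each node that no remaining word uses.
Every node on "qzdmf" is still needed (e.g. by "qzdmfz"), so nothing is freed.
Nodes removed: 0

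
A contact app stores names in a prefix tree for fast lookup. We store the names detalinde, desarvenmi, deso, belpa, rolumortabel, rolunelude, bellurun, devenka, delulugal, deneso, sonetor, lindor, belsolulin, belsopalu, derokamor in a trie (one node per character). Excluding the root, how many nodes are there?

93

Insert word by word; a character creates a node only if that edge doesn't already exist:
  "detalinde" → 9 new (d, e, t, a, l, i, n, d, e)
  "desarvenmi" → prefix "de" already present; 8 new (s, a, r, v, e, n, m, i)
  "deso" → prefix "des" already present; 1 new (o)
  "belpa" → 5 new (b, e, l, p, a)
  "rolumortabel" → 12 new (r, o, l, u, m, o, r, t, a, b, e, l)
  "rolunelude" → prefix "rolu" already present; 6 new (n, e, l, u, d, e)
  "bellurun" → prefix "bel" already present; 5 new (l, u, r, u, n)
  "devenka" → prefix "de" already present; 5 new (v, e, n, k, a)
  "delulugal" → prefix "de" already present; 7 new (l, u, l, u, g, a, l)
  "deneso" → prefix "de" already present; 4 new (n, e, s, o)
  "sonetor" → 7 new (s, o, n, e, t, o, r)
  "lindor" → 6 new (l, i, n, d, o, r)
  "belsolulin" → prefix "bel" already present; 7 new (s, o, l, u, l, i, n)
  "belsopalu" → prefix "belso" already present; 4 new (p, a, l, u)
  "derokamor" → prefix "de" already present; 7 new (r, o, k, a, m, o, r)
Total nodes = 9 + 8 + 1 + 5 + 12 + 6 + 5 + 5 + 7 + 4 + 7 + 6 + 7 + 4 + 7 = 93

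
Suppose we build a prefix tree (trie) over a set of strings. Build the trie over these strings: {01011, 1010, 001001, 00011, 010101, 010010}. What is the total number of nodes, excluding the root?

22

Trie structure (* marks end of a word):
(root)
├─ 0
│  ├─ 0
│  │  ├─ 0
│  │  │  └─ 1
│  │  │     └─ 1 *
│  │  └─ 1
│  │     └─ 0
│  │        └─ 0
│  │           └─ 1 *
│  └─ 1
│     └─ 0
│        ├─ 0
│        │  └─ 1
│        │     └─ 0 *
│        └─ 1
│           ├─ 0
│           │  └─ 1 *
│           └─ 1 *
└─ 1
   └─ 0
      └─ 1
         └─ 0 *
Counting every labelled node above: 22.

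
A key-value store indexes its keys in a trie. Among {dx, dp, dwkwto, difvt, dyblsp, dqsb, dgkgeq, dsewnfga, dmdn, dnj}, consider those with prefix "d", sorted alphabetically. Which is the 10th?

dyblsp

DFS of the "d" subtree visits, in order: "dgkgeq", "difvt", "dmdn", "dnj", "dp", "dqsb", "dsewnfga", "dwkwto", "dx", "dyblsp"
The 10th is dyblsp.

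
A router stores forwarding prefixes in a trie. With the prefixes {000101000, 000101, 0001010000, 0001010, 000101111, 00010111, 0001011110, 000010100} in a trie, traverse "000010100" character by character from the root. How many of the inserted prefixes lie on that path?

1

Walk "000010100" from the root; an end-of-word marker is hit whenever a stored word is a prefix of "000010100".
Prefixes of the query that are stored words: "000010100"
Count: 1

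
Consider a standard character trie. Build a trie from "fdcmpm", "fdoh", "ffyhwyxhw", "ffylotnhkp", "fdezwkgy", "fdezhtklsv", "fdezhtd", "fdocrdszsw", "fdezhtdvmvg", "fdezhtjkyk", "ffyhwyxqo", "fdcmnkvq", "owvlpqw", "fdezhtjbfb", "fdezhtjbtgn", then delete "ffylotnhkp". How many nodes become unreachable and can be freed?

A node on "ffylotnhkp"'s path can go only if nothing else ends at it or branches off below it.
The suffix "lotnhkp" (7 nodes) is used only by "ffylotnhkp"; the node for "ffy" still has the child "h", so pruning stops there.
Nodes removed: 7

7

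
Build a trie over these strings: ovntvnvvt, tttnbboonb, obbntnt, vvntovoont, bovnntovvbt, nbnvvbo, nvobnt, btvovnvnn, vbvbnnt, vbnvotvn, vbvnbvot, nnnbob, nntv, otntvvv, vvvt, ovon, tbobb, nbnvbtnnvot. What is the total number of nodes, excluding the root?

111

Trace insertions, counting only characters that open a new branch:
  "ovntvnvvt" → 9 new (o, v, n, t, v, n, v, v, t)
  "tttnbboonb" → 10 new (t, t, t, n, b, b, o, o, n, b)
  "obbntnt" → prefix "o" already present; 6 new (b, b, n, t, n, t)
  "vvntovoont" → 10 new (v, v, n, t, o, v, o, o, n, t)
  "bovnntovvbt" → 11 new (b, o, v, n, n, t, o, v, v, b, t)
  "nbnvvbo" → 7 new (n, b, n, v, v, b, o)
  "nvobnt" → prefix "n" already present; 5 new (v, o, b, n, t)
  "btvovnvnn" → prefix "b" already present; 8 new (t, v, o, v, n, v, n, n)
  "vbvbnnt" → prefix "v" already present; 6 new (b, v, b, n, n, t)
  "vbnvotvn" → prefix "vb" already present; 6 new (n, v, o, t, v, n)
  "vbvnbvot" → prefix "vbv" already present; 5 new (n, b, v, o, t)
  "nnnbob" → prefix "n" already present; 5 new (n, n, b, o, b)
  "nntv" → prefix "nn" already present; 2 new (t, v)
  "otntvvv" → prefix "o" already present; 6 new (t, n, t, v, v, v)
  "vvvt" → prefix "vv" already present; 2 new (v, t)
  "ovon" → prefix "ov" already present; 2 new (o, n)
  "tbobb" → prefix "t" already present; 4 new (b, o, b, b)
  "nbnvbtnnvot" → prefix "nbnv" already present; 7 new (b, t, n, n, v, o, t)
Total nodes = 9 + 10 + 6 + 10 + 11 + 7 + 5 + 8 + 6 + 6 + 5 + 5 + 2 + 6 + 2 + 2 + 4 + 7 = 111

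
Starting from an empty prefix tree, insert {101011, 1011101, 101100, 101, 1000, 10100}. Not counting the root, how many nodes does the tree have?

15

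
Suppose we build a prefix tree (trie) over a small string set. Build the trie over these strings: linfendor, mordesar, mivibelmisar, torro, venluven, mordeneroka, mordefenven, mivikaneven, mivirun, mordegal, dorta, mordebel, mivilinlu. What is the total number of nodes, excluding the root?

Trace insertions, counting only characters that open a new branch:
  "linfendor" → 9 new (l, i, n, f, e, n, d, o, r)
  "mordesar" → 8 new (m, o, r, d, e, s, a, r)
  "mivibelmisar" → prefix "m" already present; 11 new (i, v, i, b, e, l, m, i, s, a, r)
  "torro" → 5 new (t, o, r, r, o)
  "venluven" → 8 new (v, e, n, l, u, v, e, n)
  "mordeneroka" → prefix "morde" already present; 6 new (n, e, r, o, k, a)
  "mordefenven" → prefix "morde" already present; 6 new (f, e, n, v, e, n)
  "mivikaneven" → prefix "mivi" already present; 7 new (k, a, n, e, v, e, n)
  "mivirun" → prefix "mivi" already present; 3 new (r, u, n)
  "mordegal" → prefix "morde" already present; 3 new (g, a, l)
  "dorta" → 5 new (d, o, r, t, a)
  "mordebel" → prefix "morde" already present; 3 new (b, e, l)
  "mivilinlu" → prefix "mivi" already present; 5 new (l, i, n, l, u)
Total nodes = 9 + 8 + 11 + 5 + 8 + 6 + 6 + 7 + 3 + 3 + 5 + 3 + 5 = 79

79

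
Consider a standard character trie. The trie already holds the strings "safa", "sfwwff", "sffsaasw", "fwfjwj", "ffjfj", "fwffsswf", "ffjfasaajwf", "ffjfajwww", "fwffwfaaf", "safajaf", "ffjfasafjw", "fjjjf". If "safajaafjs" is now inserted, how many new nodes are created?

4

"safaja" is already a path in the trie; the remaining "afjs" must be added.
New nodes needed: |"safajaafjs"| − 6 = 10 − 6 = 4.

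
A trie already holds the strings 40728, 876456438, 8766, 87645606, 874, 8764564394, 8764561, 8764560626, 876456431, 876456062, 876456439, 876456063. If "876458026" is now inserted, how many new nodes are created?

4

Walking "876458026" from the root, the first 5 characters ("87645") follow existing edges; "8" is the first miss.
New nodes needed: |"876458026"| − 5 = 9 − 5 = 4.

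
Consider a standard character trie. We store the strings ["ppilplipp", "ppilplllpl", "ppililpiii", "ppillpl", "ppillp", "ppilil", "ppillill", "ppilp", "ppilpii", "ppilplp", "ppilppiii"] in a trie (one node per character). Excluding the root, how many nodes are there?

32

For each word, the new-node count is its length minus the longest prefix already in the trie:
  "ppilplipp" → 9 new (p, p, i, l, p, l, i, p, p)
  "ppilplllpl" → prefix "ppilpl" already present; 4 new (l, l, p, l)
  "ppililpiii" → prefix "ppil" already present; 6 new (i, l, p, i, i, i)
  "ppillpl" → prefix "ppil" already present; 3 new (l, p, l)
  "ppillp" → prefix "ppillp" already present; 0 new (none)
  "ppilil" → prefix "ppilil" already present; 0 new (none)
  "ppillill" → prefix "ppill" already present; 3 new (i, l, l)
  "ppilp" → prefix "ppilp" already present; 0 new (none)
  "ppilpii" → prefix "ppilp" already present; 2 new (i, i)
  "ppilplp" → prefix "ppilpl" already present; 1 new (p)
  "ppilppiii" → prefix "ppilp" already present; 4 new (p, i, i, i)
Total nodes = 9 + 4 + 6 + 3 + 0 + 0 + 3 + 0 + 2 + 1 + 4 = 32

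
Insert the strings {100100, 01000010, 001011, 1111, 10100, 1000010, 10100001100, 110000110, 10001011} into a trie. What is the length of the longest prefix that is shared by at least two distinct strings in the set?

Equivalently: take the maximum, over all pairs, of their longest common prefix length.
"10100" and "10100001100" agree on "10100" (5 characters) before diverging; nothing deeper is shared.
Longest shared-prefix length: 5

5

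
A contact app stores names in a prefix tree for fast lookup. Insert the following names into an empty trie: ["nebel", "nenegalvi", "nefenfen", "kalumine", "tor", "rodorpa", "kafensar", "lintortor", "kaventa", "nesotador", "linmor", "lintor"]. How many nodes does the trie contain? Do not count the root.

Count nodes per top-level branch (shared prefixes stored once):
  'k'-branch (kafensar, kalumine, kaventa): 19 nodes
  'l'-branch (linmor, lintor, lintortor): 12 nodes
  'n'-branch (nebel, nefenfen, nenegalvi, nesotador): 25 nodes
  'r'-branch (rodorpa): 7 nodes
  't'-branch (tor): 3 nodes
Sum: 66

66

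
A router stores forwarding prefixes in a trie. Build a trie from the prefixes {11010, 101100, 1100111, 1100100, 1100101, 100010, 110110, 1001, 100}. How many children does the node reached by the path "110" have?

2

Walk "110" from the root, arriving at one node.
Distinct next characters after "110": 0, 1.
That node has 2 child edges.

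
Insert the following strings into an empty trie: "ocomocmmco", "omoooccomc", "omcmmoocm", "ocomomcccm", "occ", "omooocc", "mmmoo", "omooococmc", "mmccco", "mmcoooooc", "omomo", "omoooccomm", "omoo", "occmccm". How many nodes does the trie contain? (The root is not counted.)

For each word, the new-node count is its length minus the longest prefix already in the trie:
  "ocomocmmco" → 10 new (o, c, o, m, o, c, m, m, c, o)
  "omoooccomc" → prefix "o" already present; 9 new (m, o, o, o, c, c, o, m, c)
  "omcmmoocm" → prefix "om" already present; 7 new (c, m, m, o, o, c, m)
  "ocomomcccm" → prefix "ocomo" already present; 5 new (m, c, c, c, m)
  "occ" → prefix "oc" already present; 1 new (c)
  "omooocc" → prefix "omooocc" already present; 0 new (none)
  "mmmoo" → 5 new (m, m, m, o, o)
  "omooococmc" → prefix "omoooc" already present; 4 new (o, c, m, c)
  "mmccco" → prefix "mm" already present; 4 new (c, c, c, o)
  "mmcoooooc" → prefix "mmc" already present; 6 new (o, o, o, o, o, c)
  "omomo" → prefix "omo" already present; 2 new (m, o)
  "omoooccomm" → prefix "omoooccom" already present; 1 new (m)
  "omoo" → prefix "omoo" already present; 0 new (none)
  "occmccm" → prefix "occ" already present; 4 new (m, c, c, m)
Total nodes = 10 + 9 + 7 + 5 + 1 + 0 + 5 + 4 + 4 + 6 + 2 + 1 + 0 + 4 = 58

58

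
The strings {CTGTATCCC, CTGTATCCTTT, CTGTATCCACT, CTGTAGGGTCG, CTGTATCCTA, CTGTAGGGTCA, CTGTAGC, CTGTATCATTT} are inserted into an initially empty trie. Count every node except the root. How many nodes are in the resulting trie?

Trie structure (* marks end of a word):
(root)
└─ C
   └─ T
      └─ G
         └─ T
            └─ A
               ├─ G
               │  ├─ C *
               │  └─ G
               │     └─ G
               │        └─ T
               │           └─ C
               │              ├─ A *
               │              └─ G *
               └─ T
                  └─ C
                     ├─ A
                     │  └─ T
                     │     └─ T
                     │        └─ T *
                     └─ C
                        ├─ A
                        │  └─ C
                        │     └─ T *
                        ├─ C *
                        └─ T
                           ├─ A *
                           └─ T
                              └─ T *
Counting every labelled node above: 28.

28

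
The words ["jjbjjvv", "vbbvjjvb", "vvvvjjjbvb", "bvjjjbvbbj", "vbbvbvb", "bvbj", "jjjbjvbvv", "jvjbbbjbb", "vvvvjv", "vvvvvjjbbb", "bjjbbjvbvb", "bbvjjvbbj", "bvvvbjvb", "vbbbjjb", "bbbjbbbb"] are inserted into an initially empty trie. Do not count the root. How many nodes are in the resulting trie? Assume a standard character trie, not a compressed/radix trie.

94

Insert word by word; a character creates a node only if that edge doesn't already exist:
  "jjbjjvv" → 7 new (j, j, b, j, j, v, v)
  "vbbvjjvb" → 8 new (v, b, b, v, j, j, v, b)
  "vvvvjjjbvb" → prefix "v" already present; 9 new (v, v, v, j, j, j, b, v, b)
  "bvjjjbvbbj" → 10 new (b, v, j, j, j, b, v, b, b, j)
  "vbbvbvb" → prefix "vbbv" already present; 3 new (b, v, b)
  "bvbj" → prefix "bv" already present; 2 new (b, j)
  "jjjbjvbvv" → prefix "jj" already present; 7 new (j, b, j, v, b, v, v)
  "jvjbbbjbb" → prefix "j" already present; 8 new (v, j, b, b, b, j, b, b)
  "vvvvjv" → prefix "vvvvj" already present; 1 new (v)
  "vvvvvjjbbb" → prefix "vvvv" already present; 6 new (v, j, j, b, b, b)
  "bjjbbjvbvb" → prefix "b" already present; 9 new (j, j, b, b, j, v, b, v, b)
  "bbvjjvbbj" → prefix "b" already present; 8 new (b, v, j, j, v, b, b, j)
  "bvvvbjvb" → prefix "bv" already present; 6 new (v, v, b, j, v, b)
  "vbbbjjb" → prefix "vbb" already present; 4 new (b, j, j, b)
  "bbbjbbbb" → prefix "bb" already present; 6 new (b, j, b, b, b, b)
Total nodes = 7 + 8 + 9 + 10 + 3 + 2 + 7 + 8 + 1 + 6 + 9 + 8 + 6 + 4 + 6 = 94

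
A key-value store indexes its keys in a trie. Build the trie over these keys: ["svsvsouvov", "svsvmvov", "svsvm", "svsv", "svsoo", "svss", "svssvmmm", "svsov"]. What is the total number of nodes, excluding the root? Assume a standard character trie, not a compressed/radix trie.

22

For each word, the new-node count is its length minus the longest prefix already in the trie:
  "svsvsouvov" → 10 new (s, v, s, v, s, o, u, v, o, v)
  "svsvmvov" → prefix "svsv" already present; 4 new (m, v, o, v)
  "svsvm" → prefix "svsvm" already present; 0 new (none)
  "svsv" → prefix "svsv" already present; 0 new (none)
  "svsoo" → prefix "svs" already present; 2 new (o, o)
  "svss" → prefix "svs" already present; 1 new (s)
  "svssvmmm" → prefix "svss" already present; 4 new (v, m, m, m)
  "svsov" → prefix "svso" already present; 1 new (v)
Total nodes = 10 + 4 + 0 + 0 + 2 + 1 + 4 + 1 = 22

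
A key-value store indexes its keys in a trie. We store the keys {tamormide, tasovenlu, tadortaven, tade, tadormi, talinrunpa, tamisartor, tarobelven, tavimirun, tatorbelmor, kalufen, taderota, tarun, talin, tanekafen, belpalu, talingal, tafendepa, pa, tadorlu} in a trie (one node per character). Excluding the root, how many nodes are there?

107

For each word, the new-node count is its length minus the longest prefix already in the trie:
  "tamormide" → 9 new (t, a, m, o, r, m, i, d, e)
  "tasovenlu" → prefix "ta" already present; 7 new (s, o, v, e, n, l, u)
  "tadortaven" → prefix "ta" already present; 8 new (d, o, r, t, a, v, e, n)
  "tade" → prefix "tad" already present; 1 new (e)
  "tadormi" → prefix "tador" already present; 2 new (m, i)
  "talinrunpa" → prefix "ta" already present; 8 new (l, i, n, r, u, n, p, a)
  "tamisartor" → prefix "tam" already present; 7 new (i, s, a, r, t, o, r)
  "tarobelven" → prefix "ta" already present; 8 new (r, o, b, e, l, v, e, n)
  "tavimirun" → prefix "ta" already present; 7 new (v, i, m, i, r, u, n)
  "tatorbelmor" → prefix "ta" already present; 9 new (t, o, r, b, e, l, m, o, r)
  "kalufen" → 7 new (k, a, l, u, f, e, n)
  "taderota" → prefix "tade" already present; 4 new (r, o, t, a)
  "tarun" → prefix "tar" already present; 2 new (u, n)
  "talin" → prefix "talin" already present; 0 new (none)
  "tanekafen" → prefix "ta" already present; 7 new (n, e, k, a, f, e, n)
  "belpalu" → 7 new (b, e, l, p, a, l, u)
  "talingal" → prefix "talin" already present; 3 new (g, a, l)
  "tafendepa" → prefix "ta" already present; 7 new (f, e, n, d, e, p, a)
  "pa" → 2 new (p, a)
  "tadorlu" → prefix "tador" already present; 2 new (l, u)
Total nodes = 9 + 7 + 8 + 1 + 2 + 8 + 7 + 8 + 7 + 9 + 7 + 4 + 2 + 0 + 7 + 7 + 3 + 7 + 2 + 2 = 107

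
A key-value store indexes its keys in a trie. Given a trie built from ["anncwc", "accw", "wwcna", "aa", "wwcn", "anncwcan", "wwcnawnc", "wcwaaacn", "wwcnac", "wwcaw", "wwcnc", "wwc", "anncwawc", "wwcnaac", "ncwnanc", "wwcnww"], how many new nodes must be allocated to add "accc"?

1

Walking "accc" from the root, the first 3 characters ("acc") follow existing edges; "c" is the first miss.
New nodes needed: |"accc"| − 3 = 4 − 3 = 1.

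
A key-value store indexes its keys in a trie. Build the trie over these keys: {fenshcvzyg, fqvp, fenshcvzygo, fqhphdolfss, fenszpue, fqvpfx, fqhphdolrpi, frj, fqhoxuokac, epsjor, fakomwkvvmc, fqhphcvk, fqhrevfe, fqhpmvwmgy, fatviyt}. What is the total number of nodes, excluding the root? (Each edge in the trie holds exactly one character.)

Trace insertions, counting only characters that open a new branch:
  "fenshcvzyg" → 10 new (f, e, n, s, h, c, v, z, y, g)
  "fqvp" → prefix "f" already present; 3 new (q, v, p)
  "fenshcvzygo" → prefix "fenshcvzyg" already present; 1 new (o)
  "fqhphdolfss" → prefix "fq" already present; 9 new (h, p, h, d, o, l, f, s, s)
  "fenszpue" → prefix "fens" already present; 4 new (z, p, u, e)
  "fqvpfx" → prefix "fqvp" already present; 2 new (f, x)
  "fqhphdolrpi" → prefix "fqhphdol" already present; 3 new (r, p, i)
  "frj" → prefix "f" already present; 2 new (r, j)
  "fqhoxuokac" → prefix "fqh" already present; 7 new (o, x, u, o, k, a, c)
  "epsjor" → 6 new (e, p, s, j, o, r)
  "fakomwkvvmc" → prefix "f" already present; 10 new (a, k, o, m, w, k, v, v, m, c)
  "fqhphcvk" → prefix "fqhph" already present; 3 new (c, v, k)
  "fqhrevfe" → prefix "fqh" already present; 5 new (r, e, v, f, e)
  "fqhpmvwmgy" → prefix "fqhp" already present; 6 new (m, v, w, m, g, y)
  "fatviyt" → prefix "fa" already present; 5 new (t, v, i, y, t)
Total nodes = 10 + 3 + 1 + 9 + 4 + 2 + 3 + 2 + 7 + 6 + 10 + 3 + 5 + 6 + 5 = 76

76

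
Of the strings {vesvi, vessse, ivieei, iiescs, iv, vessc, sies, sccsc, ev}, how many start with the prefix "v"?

3

Filter for entries beginning with "v":
Words under "v": vessc, vessse, vesvi
Count: 3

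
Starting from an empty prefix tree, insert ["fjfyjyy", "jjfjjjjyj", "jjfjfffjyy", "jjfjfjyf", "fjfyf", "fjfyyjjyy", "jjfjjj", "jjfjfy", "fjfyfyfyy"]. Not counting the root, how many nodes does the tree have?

Count nodes per top-level branch (shared prefixes stored once):
  'f'-branch (fjfyf, fjfyfyfyy, fjfyjyy, fjfyyjjyy): 17 nodes
  'j'-branch (jjfjfffjyy, jjfjfjyf, jjfjfy, jjfjjj, jjfjjjjyj): 19 nodes
Sum: 36

36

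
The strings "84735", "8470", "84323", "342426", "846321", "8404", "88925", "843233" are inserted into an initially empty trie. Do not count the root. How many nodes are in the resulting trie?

26

Count nodes per top-level branch (shared prefixes stored once):
  '3'-branch (342426): 6 nodes
  '8'-branch (8404, 84323, 843233, 846321, 8470, 84735, 88925): 20 nodes
Sum: 26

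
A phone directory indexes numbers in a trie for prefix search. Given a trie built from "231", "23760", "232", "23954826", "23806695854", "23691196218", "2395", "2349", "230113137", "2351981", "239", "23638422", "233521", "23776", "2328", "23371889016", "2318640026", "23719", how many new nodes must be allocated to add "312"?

3

No existing word starts with "3", so every character of "312" needs a new node.
3 − 0 = 3 new nodes.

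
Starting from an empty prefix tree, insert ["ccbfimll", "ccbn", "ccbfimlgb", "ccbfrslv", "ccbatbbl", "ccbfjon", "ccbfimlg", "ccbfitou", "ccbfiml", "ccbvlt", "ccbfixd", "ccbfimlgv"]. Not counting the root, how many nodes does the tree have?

32

Insert word by word; a character creates a node only if that edge doesn't already exist:
  "ccbfimll" → 8 new (c, c, b, f, i, m, l, l)
  "ccbn" → prefix "ccb" already present; 1 new (n)
  "ccbfimlgb" → prefix "ccbfiml" already present; 2 new (g, b)
  "ccbfrslv" → prefix "ccbf" already present; 4 new (r, s, l, v)
  "ccbatbbl" → prefix "ccb" already present; 5 new (a, t, b, b, l)
  "ccbfjon" → prefix "ccbf" already present; 3 new (j, o, n)
  "ccbfimlg" → prefix "ccbfimlg" already present; 0 new (none)
  "ccbfitou" → prefix "ccbfi" already present; 3 new (t, o, u)
  "ccbfiml" → prefix "ccbfiml" already present; 0 new (none)
  "ccbvlt" → prefix "ccb" already present; 3 new (v, l, t)
  "ccbfixd" → prefix "ccbfi" already present; 2 new (x, d)
  "ccbfimlgv" → prefix "ccbfimlg" already present; 1 new (v)
Total nodes = 8 + 1 + 2 + 4 + 5 + 3 + 0 + 3 + 0 + 3 + 2 + 1 = 32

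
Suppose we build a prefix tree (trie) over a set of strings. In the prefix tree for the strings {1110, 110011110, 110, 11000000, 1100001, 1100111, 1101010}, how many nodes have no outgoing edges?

A leaf is a node with no children — equivalently, the end of a word that is not a proper prefix of any other stored word.
Those words: "11000000", "1100001", "110011110", "1101010", "1110"
Leaf count: 5

5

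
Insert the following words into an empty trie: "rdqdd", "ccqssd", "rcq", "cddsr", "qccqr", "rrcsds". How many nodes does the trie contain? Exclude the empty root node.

27

For each word, the new-node count is its length minus the longest prefix already in the trie:
  "rdqdd" → 5 new (r, d, q, d, d)
  "ccqssd" → 6 new (c, c, q, s, s, d)
  "rcq" → prefix "r" already present; 2 new (c, q)
  "cddsr" → prefix "c" already present; 4 new (d, d, s, r)
  "qccqr" → 5 new (q, c, c, q, r)
  "rrcsds" → prefix "r" already present; 5 new (r, c, s, d, s)
Total nodes = 5 + 6 + 2 + 4 + 5 + 5 = 27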